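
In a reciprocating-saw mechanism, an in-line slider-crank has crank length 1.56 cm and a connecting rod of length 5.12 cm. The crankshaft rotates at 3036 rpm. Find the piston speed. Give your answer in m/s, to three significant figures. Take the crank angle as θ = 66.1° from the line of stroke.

ω = 2π·3036/60 = 317.9 rad/s
For an in-line slider-crank, x = r cosθ + √(L² − r² sin²θ), so v = −rω sinθ·[1 + r cosθ/√(L² − r² sin²θ)].
With r = 0.0156 m, L = 0.0512 m, θ = 66.1°: √(L² − r² sin²θ) = 0.049173 m.
v = −0.0156·317.9·0.91425·[1 + 0.0156·0.40514/0.049173] = -5.1172 m/s.
|v| = 5.1172 m/s.

5.12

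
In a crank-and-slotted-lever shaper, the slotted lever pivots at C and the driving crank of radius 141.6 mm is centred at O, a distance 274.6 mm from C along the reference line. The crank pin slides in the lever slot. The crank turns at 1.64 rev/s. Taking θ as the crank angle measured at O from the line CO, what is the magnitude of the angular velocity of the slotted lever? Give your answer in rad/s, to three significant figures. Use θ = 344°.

3.48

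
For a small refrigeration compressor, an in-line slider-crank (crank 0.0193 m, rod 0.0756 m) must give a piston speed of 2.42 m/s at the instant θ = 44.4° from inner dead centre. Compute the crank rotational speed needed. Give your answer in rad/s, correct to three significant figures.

For an in-line slider-crank, |v_piston| = rω|sinθ|·[1 + r cosθ/√(L² − r² sin²θ)].
With r = 0.0193 m, L = 0.0756 m, θ = 44.4°: the bracketed kinematic factor |dx/dθ| = 0.016007 m.
ω = v/|dx/dθ| = 2.42/0.016007 = 151.19 rad/s.

151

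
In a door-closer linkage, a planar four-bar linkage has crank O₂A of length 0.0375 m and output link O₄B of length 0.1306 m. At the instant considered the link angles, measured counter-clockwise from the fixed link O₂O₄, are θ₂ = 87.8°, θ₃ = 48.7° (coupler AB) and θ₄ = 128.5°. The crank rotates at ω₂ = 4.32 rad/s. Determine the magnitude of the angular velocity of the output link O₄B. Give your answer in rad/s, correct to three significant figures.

0.795

ω₂ = 4.32 rad/s
Differentiating the loop-closure r₂e^{iθ₂}+r₃e^{iθ₃}=r₁+r₄e^{iθ₄} gives r₂ω₂e^{iθ₂}+r₃ω₃e^{iθ₃}=r₄ω₄e^{iθ₄}.
Eliminating the other unknown: ω₄ = r₂ω₂ sin(θ₂−θ₃) / [r₄ sin(θ₄−θ₃)].
Numerator sine = +0.63068; denominator sine = +0.98420.
Result = 0.0375·4.32·(+0.63068) / (0.1306·(+0.98420)) = +0.79487 rad/s; magnitude 0.79487 rad/s.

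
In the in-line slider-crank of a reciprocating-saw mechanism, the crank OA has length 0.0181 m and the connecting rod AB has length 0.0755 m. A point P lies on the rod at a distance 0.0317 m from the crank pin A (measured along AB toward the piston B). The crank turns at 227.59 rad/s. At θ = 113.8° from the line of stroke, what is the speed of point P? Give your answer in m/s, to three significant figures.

ω = 227.6 rad/s.  Crank-pin speed |V_A| = rω = 4.1194 m/s, perpendicular to OA.
Rod angle: sinφ = −(r/L) sinθ ⇒ φ = -12.671°; ω_rod = −rω cosθ/√(L²−r²sin²θ) = +22.568 rad/s.
V_P = V_A + ω_rod × AP, with AP = 0.0317 m along the rod.
Components: V_Px = −rω sinθ − a·ω_rod·sinφ = -3.6121 m/s;  V_Py = rω cosθ + a·ω_rod·cosφ = -0.96439 m/s.
|V_P| = √(V_Px² + V_Py²) = 3.7387 m/s.

3.74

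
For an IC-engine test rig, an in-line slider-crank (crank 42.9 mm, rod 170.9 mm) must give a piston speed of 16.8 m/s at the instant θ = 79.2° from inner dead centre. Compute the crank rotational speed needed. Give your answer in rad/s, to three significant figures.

380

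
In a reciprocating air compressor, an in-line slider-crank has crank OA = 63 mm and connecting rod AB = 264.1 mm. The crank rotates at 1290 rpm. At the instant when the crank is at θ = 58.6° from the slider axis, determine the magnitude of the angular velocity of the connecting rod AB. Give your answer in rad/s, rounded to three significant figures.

17.1

ω = 135.1 rad/s (converted from 1290 rpm).
The rod makes angle φ with the slider axis where L sinφ = r sinθ; differentiating, L cosφ·φ̇ = r ω cosθ.
L cosφ = √(L² − r² sin²θ) = 0.25857 m.
|ω_rod| = r ω |cosθ| / √(L² − r² sin²θ) = 0.063·135.1·0.52101/0.25857 = 17.149 rad/s.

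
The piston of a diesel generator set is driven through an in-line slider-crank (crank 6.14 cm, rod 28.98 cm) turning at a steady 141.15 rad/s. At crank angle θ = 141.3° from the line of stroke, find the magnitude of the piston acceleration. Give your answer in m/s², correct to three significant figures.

ω = 141.2 rad/s
x(θ) = r cosθ + √(L² − r² sin²θ); with ω constant, a = ω²·d²x/dθ².
d²x/dθ² = −r cosθ − r²(cos2θ)/√u − r⁴ sin²2θ/(4u^{3/2}),  u = L² − r² sin²θ = 0.0825103 m².
Substituting r = 0.0614 m, L = 0.2898 m, θ = 141.3°: d²x/dθ² = +0.044913 m.
a = ω²·d²x/dθ² = (141.2)²·(+0.044913) = +894.81 m/s²;  |a| = 894.81 m/s².

895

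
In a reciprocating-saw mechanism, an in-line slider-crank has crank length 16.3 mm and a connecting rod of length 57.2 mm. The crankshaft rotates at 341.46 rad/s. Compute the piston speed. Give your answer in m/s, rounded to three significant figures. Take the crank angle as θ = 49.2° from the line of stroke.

5.02

ω = 341.5 rad/s
For an in-line slider-crank, x = r cosθ + √(L² − r² sin²θ), so v = −rω sinθ·[1 + r cosθ/√(L² − r² sin²θ)].
With r = 0.0163 m, L = 0.0572 m, θ = 49.2°: √(L² − r² sin²θ) = 0.055853 m.
v = −0.0163·341.5·0.75700·[1 + 0.0163·0.65342/0.055853] = -5.0167 m/s.
|v| = 5.0167 m/s.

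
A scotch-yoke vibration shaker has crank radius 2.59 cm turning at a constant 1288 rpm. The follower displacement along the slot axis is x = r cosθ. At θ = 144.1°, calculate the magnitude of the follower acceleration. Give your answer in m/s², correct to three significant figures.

ω = 134.9 rad/s (from 1288 rpm).
x = r cosθ ⇒ ẍ = −rω² cosθ (ω constant).
|a| = rω²|cosθ| = 0.0259·(134.9)²·|cos 144.1°| = 381.68 m/s².

382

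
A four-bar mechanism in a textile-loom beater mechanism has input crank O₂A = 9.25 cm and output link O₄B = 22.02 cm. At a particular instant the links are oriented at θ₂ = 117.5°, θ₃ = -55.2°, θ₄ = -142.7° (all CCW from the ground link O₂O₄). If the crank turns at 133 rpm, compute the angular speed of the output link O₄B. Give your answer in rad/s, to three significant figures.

ω₂ = 13.93 rad/s (from 133 rpm).
Differentiating the loop-closure r₂e^{iθ₂}+r₃e^{iθ₃}=r₁+r₄e^{iθ₄} gives r₂ω₂e^{iθ₂}+r₃ω₃e^{iθ₃}=r₄ω₄e^{iθ₄}.
Eliminating the other unknown: ω₄ = r₂ω₂ sin(θ₂−θ₃) / [r₄ sin(θ₄−θ₃)].
Numerator sine = +0.12706; denominator sine = -0.99905.
Result = 0.0925·13.93·(+0.12706) / (0.2202·(-0.99905)) = -0.74412 rad/s; magnitude 0.74412 rad/s.

0.744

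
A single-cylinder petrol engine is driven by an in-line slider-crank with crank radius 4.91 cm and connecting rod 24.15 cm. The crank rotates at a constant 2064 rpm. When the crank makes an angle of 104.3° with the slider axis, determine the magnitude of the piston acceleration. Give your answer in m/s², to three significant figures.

ω = 2π·2064/60 = 216.1 rad/s
x(θ) = r cosθ + √(L² − r² sin²θ); with ω constant, a = ω²·d²x/dθ².
d²x/dθ² = −r cosθ − r²(cos2θ)/√u − r⁴ sin²2θ/(4u^{3/2}),  u = L² − r² sin²θ = 0.0560585 m².
Substituting r = 0.0491 m, L = 0.2415 m, θ = 104.3°: d²x/dθ² = +0.021042 m.
a = ω²·d²x/dθ² = (216.1)²·(+0.021042) = +983.04 m/s²;  |a| = 983.04 m/s².

983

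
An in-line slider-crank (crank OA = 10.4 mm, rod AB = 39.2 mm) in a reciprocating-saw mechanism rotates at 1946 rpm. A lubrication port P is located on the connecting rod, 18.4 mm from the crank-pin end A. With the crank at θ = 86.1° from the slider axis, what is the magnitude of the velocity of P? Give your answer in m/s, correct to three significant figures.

ω = 203.8 rad/s.  Crank-pin speed |V_A| = rω = 2.1194 m/s, perpendicular to OA.
Rod angle: sinφ = −(r/L) sinθ ⇒ φ = -15.349°; ω_rod = −rω cosθ/√(L²−r²sin²θ) = -3.8133 rad/s.
V_P = V_A + ω_rod × AP, with AP = 0.0184 m along the rod.
Components: V_Px = −rω sinθ − a·ω_rod·sinφ = -2.133 m/s;  V_Py = rω cosθ + a·ω_rod·cosφ = +0.076487 m/s.
|V_P| = √(V_Px² + V_Py²) = 2.1344 m/s.

2.13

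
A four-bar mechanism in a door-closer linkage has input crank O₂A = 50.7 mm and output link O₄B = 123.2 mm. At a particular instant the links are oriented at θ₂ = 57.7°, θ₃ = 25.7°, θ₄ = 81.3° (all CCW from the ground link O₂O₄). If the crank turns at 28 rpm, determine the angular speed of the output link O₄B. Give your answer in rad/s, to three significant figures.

ω₂ = 2.932 rad/s (from 28 rpm).
Differentiating the loop-closure r₂e^{iθ₂}+r₃e^{iθ₃}=r₁+r₄e^{iθ₄} gives r₂ω₂e^{iθ₂}+r₃ω₃e^{iθ₃}=r₄ω₄e^{iθ₄}.
Eliminating the other unknown: ω₄ = r₂ω₂ sin(θ₂−θ₃) / [r₄ sin(θ₄−θ₃)].
Numerator sine = +0.52992; denominator sine = +0.82511.
Result = 0.0507·2.932·(+0.52992) / (0.1232·(+0.82511)) = +0.77496 rad/s; magnitude 0.77496 rad/s.

0.775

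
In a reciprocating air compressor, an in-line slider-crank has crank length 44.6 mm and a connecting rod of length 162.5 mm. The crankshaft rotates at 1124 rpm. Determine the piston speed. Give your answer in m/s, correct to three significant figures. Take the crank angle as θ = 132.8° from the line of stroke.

ω = 2π·1124/60 = 117.7 rad/s
For an in-line slider-crank, x = r cosθ + √(L² − r² sin²θ), so v = −rω sinθ·[1 + r cosθ/√(L² − r² sin²θ)].
With r = 0.0446 m, L = 0.1625 m, θ = 132.8°: √(L² − r² sin²θ) = 0.15917 m.
v = −0.0446·117.7·0.73373·[1 + 0.0446·-0.67944/0.15917] = -3.1185 m/s.
|v| = 3.1185 m/s.

3.12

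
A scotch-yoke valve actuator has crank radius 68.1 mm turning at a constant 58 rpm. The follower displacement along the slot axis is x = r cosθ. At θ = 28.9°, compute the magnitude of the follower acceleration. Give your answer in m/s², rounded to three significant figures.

ω = 6.074 rad/s (from 58 rpm).
x = r cosθ ⇒ ẍ = −rω² cosθ (ω constant).
|a| = rω²|cosθ| = 0.0681·(6.074)²·|cos 28.9°| = 2.1994 m/s².

2.20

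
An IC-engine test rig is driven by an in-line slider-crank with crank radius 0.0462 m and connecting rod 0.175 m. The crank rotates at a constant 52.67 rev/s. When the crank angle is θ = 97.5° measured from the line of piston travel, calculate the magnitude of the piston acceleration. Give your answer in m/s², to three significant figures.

2000

ω = 2π·52.7 = 330.9 rad/s
x(θ) = r cosθ + √(L² − r² sin²θ); with ω constant, a = ω²·d²x/dθ².
d²x/dθ² = −r cosθ − r²(cos2θ)/√u − r⁴ sin²2θ/(4u^{3/2}),  u = L² − r² sin²θ = 0.0285269 m².
Substituting r = 0.0462 m, L = 0.175 m, θ = 97.5°: d²x/dθ² = +0.018221 m.
a = ω²·d²x/dθ² = (330.9)²·(+0.018221) = +1995.6 m/s²;  |a| = 1995.6 m/s².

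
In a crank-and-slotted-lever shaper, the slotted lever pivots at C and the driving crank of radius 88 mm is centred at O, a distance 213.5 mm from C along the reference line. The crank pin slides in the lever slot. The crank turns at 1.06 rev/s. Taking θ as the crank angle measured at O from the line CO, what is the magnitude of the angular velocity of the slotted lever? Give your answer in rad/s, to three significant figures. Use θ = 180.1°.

4.67

ω = 6.66 rad/s (from 1.06 rev/s).
Crank pin A relative to C: A = (d + r cosθ, r sinθ); lever angle φ = atan2(r sinθ, d + r cosθ).
Differentiating tanφ: φ̇ = rω(d cosθ + r)/(d² + r² + 2dr cosθ).
d² + r² + 2dr cosθ = |CA|² = 0.0157503 m²;  d cosθ + r = -0.1255 m.
|ω_lever| = |0.088·6.66·-0.1255| / 0.0157503 = 4.6701 rad/s.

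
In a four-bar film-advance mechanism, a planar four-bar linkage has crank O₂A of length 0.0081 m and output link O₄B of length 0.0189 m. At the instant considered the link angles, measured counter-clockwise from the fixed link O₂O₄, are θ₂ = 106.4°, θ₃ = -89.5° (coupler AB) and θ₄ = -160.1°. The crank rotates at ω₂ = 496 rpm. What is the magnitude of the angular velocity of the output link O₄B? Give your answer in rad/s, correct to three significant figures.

6.47

ω₂ = 51.94 rad/s (from 496 rpm).
Differentiating the loop-closure r₂e^{iθ₂}+r₃e^{iθ₃}=r₁+r₄e^{iθ₄} gives r₂ω₂e^{iθ₂}+r₃ω₃e^{iθ₃}=r₄ω₄e^{iθ₄}.
Eliminating the other unknown: ω₄ = r₂ω₂ sin(θ₂−θ₃) / [r₄ sin(θ₄−θ₃)].
Numerator sine = -0.27396; denominator sine = -0.94322.
Result = 0.0081·51.94·(-0.27396) / (0.0189·(-0.94322)) = +6.4655 rad/s; magnitude 6.4655 rad/s.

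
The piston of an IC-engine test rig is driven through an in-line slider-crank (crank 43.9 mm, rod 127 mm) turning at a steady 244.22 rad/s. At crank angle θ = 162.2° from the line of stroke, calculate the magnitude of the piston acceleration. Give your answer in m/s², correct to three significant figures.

ω = 244.2 rad/s
x(θ) = r cosθ + √(L² − r² sin²θ); with ω constant, a = ω²·d²x/dθ².
d²x/dθ² = −r cosθ − r²(cos2θ)/√u − r⁴ sin²2θ/(4u^{3/2}),  u = L² − r² sin²θ = 0.0159489 m².
Substituting r = 0.0439 m, L = 0.127 m, θ = 162.2°: d²x/dθ² = +0.029234 m.
a = ω²·d²x/dθ² = (244.2)²·(+0.029234) = +1743.6 m/s²;  |a| = 1743.6 m/s².

1740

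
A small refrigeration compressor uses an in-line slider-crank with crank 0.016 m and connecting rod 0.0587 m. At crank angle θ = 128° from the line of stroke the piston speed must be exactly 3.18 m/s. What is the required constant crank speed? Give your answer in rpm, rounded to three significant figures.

2910

For an in-line slider-crank, |v_piston| = rω|sinθ|·[1 + r cosθ/√(L² − r² sin²θ)].
With r = 0.016 m, L = 0.0587 m, θ = 128°: the bracketed kinematic factor |dx/dθ| = 0.010442 m.
ω = v/|dx/dθ| = 3.18/0.010442 = 304.55 rad/s.
N = 60ω/(2π) = 2908.2 rpm.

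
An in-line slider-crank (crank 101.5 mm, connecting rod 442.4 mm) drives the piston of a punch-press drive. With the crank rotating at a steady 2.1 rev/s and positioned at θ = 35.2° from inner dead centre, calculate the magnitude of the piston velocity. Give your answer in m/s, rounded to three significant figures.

0.918

ω = 2π·2.1 = 13.19 rad/s
For an in-line slider-crank, x = r cosθ + √(L² − r² sin²θ), so v = −rω sinθ·[1 + r cosθ/√(L² − r² sin²θ)].
With r = 0.1015 m, L = 0.4424 m, θ = 35.2°: √(L² − r² sin²θ) = 0.43851 m.
v = −0.1015·13.19·0.57643·[1 + 0.1015·0.81714/0.43851] = -0.91801 m/s.
|v| = 0.91801 m/s.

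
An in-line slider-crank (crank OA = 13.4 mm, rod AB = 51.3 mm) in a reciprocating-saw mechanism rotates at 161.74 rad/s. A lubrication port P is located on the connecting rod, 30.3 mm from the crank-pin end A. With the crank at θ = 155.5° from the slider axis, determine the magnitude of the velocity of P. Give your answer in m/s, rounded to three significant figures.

1.12

ω = 161.7 rad/s.  Crank-pin speed |V_A| = rω = 2.1673 m/s, perpendicular to OA.
Rod angle: sinφ = −(r/L) sinθ ⇒ φ = -6.219°; ω_rod = −rω cosθ/√(L²−r²sin²θ) = +38.671 rad/s.
V_P = V_A + ω_rod × AP, with AP = 0.0303 m along the rod.
Components: V_Px = −rω sinθ − a·ω_rod·sinφ = -0.77185 m/s;  V_Py = rω cosθ + a·ω_rod·cosφ = -0.80732 m/s.
|V_P| = √(V_Px² + V_Py²) = 1.1169 m/s.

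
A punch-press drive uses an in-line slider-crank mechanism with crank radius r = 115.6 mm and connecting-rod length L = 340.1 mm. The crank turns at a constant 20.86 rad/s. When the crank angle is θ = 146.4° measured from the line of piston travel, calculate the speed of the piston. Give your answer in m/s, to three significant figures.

0.950

ω = 20.86 rad/s
For an in-line slider-crank, x = r cosθ + √(L² − r² sin²θ), so v = −rω sinθ·[1 + r cosθ/√(L² − r² sin²θ)].
With r = 0.1156 m, L = 0.3401 m, θ = 146.4°: √(L² − r² sin²θ) = 0.33403 m.
v = −0.1156·20.86·0.55339·[1 + 0.1156·-0.83292/0.33403] = -0.94979 m/s.
|v| = 0.94979 m/s.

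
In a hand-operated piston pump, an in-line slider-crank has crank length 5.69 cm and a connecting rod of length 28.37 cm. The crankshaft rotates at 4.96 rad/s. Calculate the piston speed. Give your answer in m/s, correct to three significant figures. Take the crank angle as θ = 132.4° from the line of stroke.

0.180

ω = 4.96 rad/s
For an in-line slider-crank, x = r cosθ + √(L² − r² sin²θ), so v = −rω sinθ·[1 + r cosθ/√(L² − r² sin²θ)].
With r = 0.0569 m, L = 0.2837 m, θ = 132.4°: √(L² − r² sin²θ) = 0.28057 m.
v = −0.0569·4.96·0.73846·[1 + 0.0569·-0.67430/0.28057] = -0.17991 m/s.
|v| = 0.17991 m/s.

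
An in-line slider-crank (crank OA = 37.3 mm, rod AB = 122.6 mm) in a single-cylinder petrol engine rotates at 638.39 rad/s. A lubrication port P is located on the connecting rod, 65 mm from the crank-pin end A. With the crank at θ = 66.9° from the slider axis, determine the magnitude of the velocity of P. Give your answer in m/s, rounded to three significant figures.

ω = 638.4 rad/s.  Crank-pin speed |V_A| = rω = 23.812 m/s, perpendicular to OA.
Rod angle: sinφ = −(r/L) sinθ ⇒ φ = -16.251°; ω_rod = −rω cosθ/√(L²−r²sin²θ) = -79.373 rad/s.
V_P = V_A + ω_rod × AP, with AP = 0.065 m along the rod.
Components: V_Px = −rω sinθ − a·ω_rod·sinφ = -23.347 m/s;  V_Py = rω cosθ + a·ω_rod·cosφ = +4.3892 m/s.
|V_P| = √(V_Px² + V_Py²) = 23.756 m/s.

23.8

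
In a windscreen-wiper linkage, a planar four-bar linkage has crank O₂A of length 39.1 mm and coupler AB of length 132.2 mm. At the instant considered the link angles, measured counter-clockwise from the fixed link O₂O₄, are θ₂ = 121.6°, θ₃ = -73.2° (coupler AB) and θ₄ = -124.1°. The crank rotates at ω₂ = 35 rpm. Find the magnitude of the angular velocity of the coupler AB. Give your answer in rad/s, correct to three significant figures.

1.27

ω₂ = 3.665 rad/s (from 35 rpm).
Differentiating the loop-closure r₂e^{iθ₂}+r₃e^{iθ₃}=r₁+r₄e^{iθ₄} gives r₂ω₂e^{iθ₂}+r₃ω₃e^{iθ₃}=r₄ω₄e^{iθ₄}.
Eliminating the other unknown: ω₃ = r₂ω₂ sin(θ₄−θ₂) / [r₃ sin(θ₃−θ₄)].
Numerator sine = +0.91140; denominator sine = +0.77605.
Result = 0.0391·3.665·(+0.91140) / (0.1322·(+0.77605)) = +1.2731 rad/s; magnitude 1.2731 rad/s.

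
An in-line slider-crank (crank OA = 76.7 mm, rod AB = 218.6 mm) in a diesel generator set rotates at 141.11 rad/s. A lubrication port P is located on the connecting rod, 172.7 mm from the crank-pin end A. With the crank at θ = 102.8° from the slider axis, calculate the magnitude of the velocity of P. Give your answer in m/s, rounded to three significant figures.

9.88

ω = 141.1 rad/s.  Crank-pin speed |V_A| = rω = 10.823 m/s, perpendicular to OA.
Rod angle: sinφ = −(r/L) sinθ ⇒ φ = -20.008°; ω_rod = −rω cosθ/√(L²−r²sin²θ) = +11.674 rad/s.
V_P = V_A + ω_rod × AP, with AP = 0.1727 m along the rod.
Components: V_Px = −rω sinθ − a·ω_rod·sinφ = -9.8644 m/s;  V_Py = rω cosθ + a·ω_rod·cosφ = -0.50348 m/s.
|V_P| = √(V_Px² + V_Py²) = 9.8772 m/s.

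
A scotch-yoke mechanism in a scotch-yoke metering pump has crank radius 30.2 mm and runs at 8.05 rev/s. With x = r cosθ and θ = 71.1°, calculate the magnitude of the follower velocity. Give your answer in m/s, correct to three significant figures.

1.45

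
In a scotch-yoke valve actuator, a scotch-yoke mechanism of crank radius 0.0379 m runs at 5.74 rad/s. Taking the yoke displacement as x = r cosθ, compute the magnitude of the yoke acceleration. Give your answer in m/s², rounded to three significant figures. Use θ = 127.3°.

0.757

ω = 5.74 rad/s
x = r cosθ ⇒ ẍ = −rω² cosθ (ω constant).
|a| = rω²|cosθ| = 0.0379·(5.74)²·|cos 127.3°| = 0.75671 m/s².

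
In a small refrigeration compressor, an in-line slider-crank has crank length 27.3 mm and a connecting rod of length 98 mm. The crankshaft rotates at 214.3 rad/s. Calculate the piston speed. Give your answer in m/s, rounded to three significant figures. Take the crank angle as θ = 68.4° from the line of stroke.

ω = 214.3 rad/s
For an in-line slider-crank, x = r cosθ + √(L² − r² sin²θ), so v = −rω sinθ·[1 + r cosθ/√(L² − r² sin²θ)].
With r = 0.0273 m, L = 0.098 m, θ = 68.4°: √(L² − r² sin²θ) = 0.094656 m.
v = −0.0273·214.3·0.92978·[1 + 0.0273·0.36812/0.094656] = -6.0171 m/s.
|v| = 6.0171 m/s.

6.02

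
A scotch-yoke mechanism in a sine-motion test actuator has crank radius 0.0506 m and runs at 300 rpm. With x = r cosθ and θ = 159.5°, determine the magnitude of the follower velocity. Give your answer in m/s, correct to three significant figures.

0.557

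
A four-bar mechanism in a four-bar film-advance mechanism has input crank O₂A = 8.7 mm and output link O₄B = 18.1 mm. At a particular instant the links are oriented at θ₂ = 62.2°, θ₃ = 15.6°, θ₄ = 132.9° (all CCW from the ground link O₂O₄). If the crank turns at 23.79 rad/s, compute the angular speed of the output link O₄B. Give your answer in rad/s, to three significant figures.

ω₂ = 23.79 rad/s
Differentiating the loop-closure r₂e^{iθ₂}+r₃e^{iθ₃}=r₁+r₄e^{iθ₄} gives r₂ω₂e^{iθ₂}+r₃ω₃e^{iθ₃}=r₄ω₄e^{iθ₄}.
Eliminating the other unknown: ω₄ = r₂ω₂ sin(θ₂−θ₃) / [r₄ sin(θ₄−θ₃)].
Numerator sine = +0.72657; denominator sine = +0.88862.
Result = 0.0087·23.79·(+0.72657) / (0.0181·(+0.88862)) = +9.3498 rad/s; magnitude 9.3498 rad/s.

9.35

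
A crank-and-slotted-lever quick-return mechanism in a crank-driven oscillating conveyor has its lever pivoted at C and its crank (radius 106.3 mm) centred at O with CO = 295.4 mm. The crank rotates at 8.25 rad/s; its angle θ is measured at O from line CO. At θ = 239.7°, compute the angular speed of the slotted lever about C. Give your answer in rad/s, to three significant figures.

0.560

ω = 8.25 rad/s
Crank pin A relative to C: A = (d + r cosθ, r sinθ); lever angle φ = atan2(r sinθ, d + r cosθ).
Differentiating tanφ: φ̇ = rω(d cosθ + r)/(d² + r² + 2dr cosθ).
d² + r² + 2dr cosθ = |CA|² = 0.0668755 m²;  d cosθ + r = -0.042737 m.
|ω_lever| = |0.1063·8.25·-0.042737| / 0.0668755 = 0.56044 rad/s.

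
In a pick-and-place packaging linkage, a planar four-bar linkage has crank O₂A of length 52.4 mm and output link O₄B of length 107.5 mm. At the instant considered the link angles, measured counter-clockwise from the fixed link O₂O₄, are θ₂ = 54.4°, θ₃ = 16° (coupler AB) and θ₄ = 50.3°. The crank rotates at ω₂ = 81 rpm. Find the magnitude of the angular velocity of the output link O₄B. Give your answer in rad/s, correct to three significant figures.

4.56

ω₂ = 8.482 rad/s (from 81 rpm).
Differentiating the loop-closure r₂e^{iθ₂}+r₃e^{iθ₃}=r₁+r₄e^{iθ₄} gives r₂ω₂e^{iθ₂}+r₃ω₃e^{iθ₃}=r₄ω₄e^{iθ₄}.
Eliminating the other unknown: ω₄ = r₂ω₂ sin(θ₂−θ₃) / [r₄ sin(θ₄−θ₃)].
Numerator sine = +0.62115; denominator sine = +0.56353.
Result = 0.0524·8.482·(+0.62115) / (0.1075·(+0.56353)) = +4.5574 rad/s; magnitude 4.5574 rad/s.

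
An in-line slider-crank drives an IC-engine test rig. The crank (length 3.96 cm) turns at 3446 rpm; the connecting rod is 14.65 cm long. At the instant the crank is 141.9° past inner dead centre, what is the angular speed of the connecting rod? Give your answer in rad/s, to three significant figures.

77.9

ω = 360.9 rad/s (converted from 3446 rpm).
The rod makes angle φ with the slider axis where L sinφ = r sinθ; differentiating, L cosφ·φ̇ = r ω cosθ.
L cosφ = √(L² − r² sin²θ) = 0.14445 m.
|ω_rod| = r ω |cosθ| / √(L² − r² sin²θ) = 0.0396·360.9·0.78694/0.14445 = 77.851 rad/s.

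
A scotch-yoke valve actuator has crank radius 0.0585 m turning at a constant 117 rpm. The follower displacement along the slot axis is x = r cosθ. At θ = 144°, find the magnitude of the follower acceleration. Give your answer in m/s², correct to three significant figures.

7.10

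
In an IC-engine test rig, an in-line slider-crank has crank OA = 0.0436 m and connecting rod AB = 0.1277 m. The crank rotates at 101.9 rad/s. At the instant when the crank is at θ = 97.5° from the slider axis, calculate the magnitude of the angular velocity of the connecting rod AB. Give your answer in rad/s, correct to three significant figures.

4.83

ω = 101.9 rad/s
The rod makes angle φ with the slider axis where L sinφ = r sinθ; differentiating, L cosφ·φ̇ = r ω cosθ.
L cosφ = √(L² − r² sin²θ) = 0.12016 m.
|ω_rod| = r ω |cosθ| / √(L² − r² sin²θ) = 0.0436·101.9·0.13053/0.12016 = 4.8261 rad/s.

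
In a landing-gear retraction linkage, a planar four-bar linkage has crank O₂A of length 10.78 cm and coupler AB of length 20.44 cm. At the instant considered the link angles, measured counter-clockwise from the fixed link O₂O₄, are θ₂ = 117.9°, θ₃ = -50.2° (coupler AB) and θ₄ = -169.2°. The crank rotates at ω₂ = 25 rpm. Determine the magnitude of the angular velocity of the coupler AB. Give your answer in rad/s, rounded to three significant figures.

ω₂ = 2.618 rad/s (from 25 rpm).
Differentiating the loop-closure r₂e^{iθ₂}+r₃e^{iθ₃}=r₁+r₄e^{iθ₄} gives r₂ω₂e^{iθ₂}+r₃ω₃e^{iθ₃}=r₄ω₄e^{iθ₄}.
Eliminating the other unknown: ω₃ = r₂ω₂ sin(θ₄−θ₂) / [r₃ sin(θ₃−θ₄)].
Numerator sine = +0.95579; denominator sine = +0.87462.
Result = 0.1078·2.618·(+0.95579) / (0.2044·(+0.87462)) = +1.5089 rad/s; magnitude 1.5089 rad/s.

1.51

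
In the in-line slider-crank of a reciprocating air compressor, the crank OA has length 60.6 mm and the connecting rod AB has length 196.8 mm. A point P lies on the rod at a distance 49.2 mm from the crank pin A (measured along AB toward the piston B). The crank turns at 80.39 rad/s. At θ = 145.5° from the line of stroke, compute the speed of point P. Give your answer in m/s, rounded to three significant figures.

ω = 80.39 rad/s.  Crank-pin speed |V_A| = rω = 4.8716 m/s, perpendicular to OA.
Rod angle: sinφ = −(r/L) sinθ ⇒ φ = -10.044°; ω_rod = −rω cosθ/√(L²−r²sin²θ) = +20.718 rad/s.
V_P = V_A + ω_rod × AP, with AP = 0.0492 m along the rod.
Components: V_Px = −rω sinθ − a·ω_rod·sinφ = -2.5815 m/s;  V_Py = rω cosθ + a·ω_rod·cosφ = -3.0111 m/s.
|V_P| = √(V_Px² + V_Py²) = 3.9663 m/s.

3.97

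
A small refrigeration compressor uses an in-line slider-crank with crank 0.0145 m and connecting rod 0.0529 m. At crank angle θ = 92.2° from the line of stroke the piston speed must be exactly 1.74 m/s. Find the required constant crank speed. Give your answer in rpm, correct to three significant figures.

For an in-line slider-crank, |v_piston| = rω|sinθ|·[1 + r cosθ/√(L² − r² sin²θ)].
With r = 0.0145 m, L = 0.0529 m, θ = 92.2°: the bracketed kinematic factor |dx/dθ| = 0.014331 m.
ω = v/|dx/dθ| = 1.74/0.014331 = 121.42 rad/s.
N = 60ω/(2π) = 1159.4 rpm.

1160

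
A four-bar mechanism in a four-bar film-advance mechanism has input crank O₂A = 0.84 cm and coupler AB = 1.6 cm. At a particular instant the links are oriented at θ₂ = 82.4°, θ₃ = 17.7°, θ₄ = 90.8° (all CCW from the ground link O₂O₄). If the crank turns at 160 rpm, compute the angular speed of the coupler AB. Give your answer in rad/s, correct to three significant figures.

1.34

ω₂ = 16.76 rad/s (from 160 rpm).
Differentiating the loop-closure r₂e^{iθ₂}+r₃e^{iθ₃}=r₁+r₄e^{iθ₄} gives r₂ω₂e^{iθ₂}+r₃ω₃e^{iθ₃}=r₄ω₄e^{iθ₄}.
Eliminating the other unknown: ω₃ = r₂ω₂ sin(θ₄−θ₂) / [r₃ sin(θ₃−θ₄)].
Numerator sine = +0.14608; denominator sine = -0.95681.
Result = 0.0084·16.76·(+0.14608) / (0.016·(-0.95681)) = -1.343 rad/s; magnitude 1.343 rad/s.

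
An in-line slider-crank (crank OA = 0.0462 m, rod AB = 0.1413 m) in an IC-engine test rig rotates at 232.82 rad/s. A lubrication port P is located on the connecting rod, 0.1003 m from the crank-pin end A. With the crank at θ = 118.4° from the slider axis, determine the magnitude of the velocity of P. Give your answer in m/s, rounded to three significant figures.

8.50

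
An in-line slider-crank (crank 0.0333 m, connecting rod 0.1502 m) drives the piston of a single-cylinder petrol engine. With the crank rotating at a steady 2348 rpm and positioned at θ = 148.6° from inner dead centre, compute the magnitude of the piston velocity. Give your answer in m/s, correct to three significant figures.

ω = 2π·2348/60 = 245.9 rad/s
For an in-line slider-crank, x = r cosθ + √(L² − r² sin²θ), so v = −rω sinθ·[1 + r cosθ/√(L² − r² sin²θ)].
With r = 0.0333 m, L = 0.1502 m, θ = 148.6°: √(L² − r² sin²θ) = 0.14919 m.
v = −0.0333·245.9·0.52101·[1 + 0.0333·-0.85355/0.14919] = -3.4532 m/s.
|v| = 3.4532 m/s.

3.45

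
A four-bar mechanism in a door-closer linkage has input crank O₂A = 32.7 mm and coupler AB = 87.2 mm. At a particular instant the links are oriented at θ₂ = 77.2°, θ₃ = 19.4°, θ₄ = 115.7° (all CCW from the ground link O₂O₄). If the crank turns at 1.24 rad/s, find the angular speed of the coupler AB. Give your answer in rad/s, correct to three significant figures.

0.291

ω₂ = 1.24 rad/s
Differentiating the loop-closure r₂e^{iθ₂}+r₃e^{iθ₃}=r₁+r₄e^{iθ₄} gives r₂ω₂e^{iθ₂}+r₃ω₃e^{iθ₃}=r₄ω₄e^{iθ₄}.
Eliminating the other unknown: ω₃ = r₂ω₂ sin(θ₄−θ₂) / [r₃ sin(θ₃−θ₄)].
Numerator sine = +0.62251; denominator sine = -0.99396.
Result = 0.0327·1.24·(+0.62251) / (0.0872·(-0.99396)) = -0.29123 rad/s; magnitude 0.29123 rad/s.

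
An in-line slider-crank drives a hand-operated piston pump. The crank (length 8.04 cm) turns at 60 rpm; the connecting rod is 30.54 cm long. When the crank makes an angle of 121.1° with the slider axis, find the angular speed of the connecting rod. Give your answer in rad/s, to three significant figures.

ω = 6.283 rad/s (converted from 60 rpm).
The rod makes angle φ with the slider axis where L sinφ = r sinθ; differentiating, L cosφ·φ̇ = r ω cosθ.
L cosφ = √(L² − r² sin²θ) = 0.29754 m.
|ω_rod| = r ω |cosθ| / √(L² − r² sin²θ) = 0.0804·6.283·0.51653/0.29754 = 0.87698 rad/s.

0.877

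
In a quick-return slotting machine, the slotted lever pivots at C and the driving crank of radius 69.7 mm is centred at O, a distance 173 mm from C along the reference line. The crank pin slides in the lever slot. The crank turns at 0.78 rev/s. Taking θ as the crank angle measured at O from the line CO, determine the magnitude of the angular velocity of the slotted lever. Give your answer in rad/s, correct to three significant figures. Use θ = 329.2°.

1.34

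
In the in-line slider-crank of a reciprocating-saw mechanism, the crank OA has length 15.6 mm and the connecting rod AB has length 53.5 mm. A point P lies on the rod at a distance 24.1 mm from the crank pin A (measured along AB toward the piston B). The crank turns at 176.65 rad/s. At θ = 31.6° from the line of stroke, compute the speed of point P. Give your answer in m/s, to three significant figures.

2.06

ω = 176.7 rad/s.  Crank-pin speed |V_A| = rω = 2.7557 m/s, perpendicular to OA.
Rod angle: sinφ = −(r/L) sinθ ⇒ φ = -8.789°; ω_rod = −rω cosθ/√(L²−r²sin²θ) = -44.393 rad/s.
V_P = V_A + ω_rod × AP, with AP = 0.0241 m along the rod.
Components: V_Px = −rω sinθ − a·ω_rod·sinφ = -1.6074 m/s;  V_Py = rω cosθ + a·ω_rod·cosφ = +1.2898 m/s.
|V_P| = √(V_Px² + V_Py²) = 2.0609 m/s.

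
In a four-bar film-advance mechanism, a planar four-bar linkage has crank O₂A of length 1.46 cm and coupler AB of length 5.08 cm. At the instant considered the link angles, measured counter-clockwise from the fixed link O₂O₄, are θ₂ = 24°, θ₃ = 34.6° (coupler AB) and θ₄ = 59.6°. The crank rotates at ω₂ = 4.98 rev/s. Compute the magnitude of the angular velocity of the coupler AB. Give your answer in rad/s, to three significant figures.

ω₂ = 31.29 rad/s (from 4.98 rev/s).
Differentiating the loop-closure r₂e^{iθ₂}+r₃e^{iθ₃}=r₁+r₄e^{iθ₄} gives r₂ω₂e^{iθ₂}+r₃ω₃e^{iθ₃}=r₄ω₄e^{iθ₄}.
Eliminating the other unknown: ω₃ = r₂ω₂ sin(θ₄−θ₂) / [r₃ sin(θ₃−θ₄)].
Numerator sine = +0.58212; denominator sine = -0.42262.
Result = 0.0146·31.29·(+0.58212) / (0.0508·(-0.42262)) = -12.387 rad/s; magnitude 12.387 rad/s.

12.4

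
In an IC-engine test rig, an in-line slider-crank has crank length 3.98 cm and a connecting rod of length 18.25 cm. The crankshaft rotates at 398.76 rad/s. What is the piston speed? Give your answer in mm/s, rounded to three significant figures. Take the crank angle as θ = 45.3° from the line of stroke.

ω = 398.8 rad/s
For an in-line slider-crank, x = r cosθ + √(L² − r² sin²θ), so v = −rω sinθ·[1 + r cosθ/√(L² − r² sin²θ)].
With r = 0.0398 m, L = 0.1825 m, θ = 45.3°: √(L² − r² sin²θ) = 0.18029 m.
v = −0.0398·398.8·0.71080·[1 + 0.0398·0.70339/0.18029] = -13.032 m/s.
|v| = 13.032 m/s = 13032 mm/s.

13000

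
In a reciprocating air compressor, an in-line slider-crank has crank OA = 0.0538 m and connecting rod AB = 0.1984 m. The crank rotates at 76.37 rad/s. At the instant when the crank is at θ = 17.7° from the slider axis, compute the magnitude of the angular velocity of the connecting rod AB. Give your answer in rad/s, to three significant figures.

ω = 76.37 rad/s
The rod makes angle φ with the slider axis where L sinφ = r sinθ; differentiating, L cosφ·φ̇ = r ω cosθ.
L cosφ = √(L² − r² sin²θ) = 0.19772 m.
|ω_rod| = r ω |cosθ| / √(L² − r² sin²θ) = 0.0538·76.37·0.95266/0.19772 = 19.796 rad/s.

19.8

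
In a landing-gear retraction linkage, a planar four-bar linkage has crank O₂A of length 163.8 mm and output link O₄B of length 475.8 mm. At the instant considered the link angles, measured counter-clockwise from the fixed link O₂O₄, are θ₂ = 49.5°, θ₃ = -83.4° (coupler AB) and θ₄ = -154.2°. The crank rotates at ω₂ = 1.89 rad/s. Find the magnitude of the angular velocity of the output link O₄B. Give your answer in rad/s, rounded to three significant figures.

0.505

ω₂ = 1.89 rad/s
Differentiating the loop-closure r₂e^{iθ₂}+r₃e^{iθ₃}=r₁+r₄e^{iθ₄} gives r₂ω₂e^{iθ₂}+r₃ω₃e^{iθ₃}=r₄ω₄e^{iθ₄}.
Eliminating the other unknown: ω₄ = r₂ω₂ sin(θ₂−θ₃) / [r₄ sin(θ₄−θ₃)].
Numerator sine = +0.73254; denominator sine = -0.94438.
Result = 0.1638·1.89·(+0.73254) / (0.4758·(-0.94438)) = -0.50471 rad/s; magnitude 0.50471 rad/s.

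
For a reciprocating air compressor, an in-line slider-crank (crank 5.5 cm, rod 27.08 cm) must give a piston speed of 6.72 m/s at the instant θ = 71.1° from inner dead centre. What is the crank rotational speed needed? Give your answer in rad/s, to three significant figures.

121

For an in-line slider-crank, |v_piston| = rω|sinθ|·[1 + r cosθ/√(L² − r² sin²θ)].
With r = 0.055 m, L = 0.2708 m, θ = 71.1°: the bracketed kinematic factor |dx/dθ| = 0.055523 m.
ω = v/|dx/dθ| = 6.72/0.055523 = 121.03 rad/s.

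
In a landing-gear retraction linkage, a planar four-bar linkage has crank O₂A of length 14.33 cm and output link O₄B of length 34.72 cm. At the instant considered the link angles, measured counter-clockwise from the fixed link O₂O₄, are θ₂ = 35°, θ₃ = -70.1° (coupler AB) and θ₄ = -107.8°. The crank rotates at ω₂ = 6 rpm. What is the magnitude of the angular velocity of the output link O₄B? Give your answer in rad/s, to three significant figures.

ω₂ = 0.6283 rad/s (from 6 rpm).
Differentiating the loop-closure r₂e^{iθ₂}+r₃e^{iθ₃}=r₁+r₄e^{iθ₄} gives r₂ω₂e^{iθ₂}+r₃ω₃e^{iθ₃}=r₄ω₄e^{iθ₄}.
Eliminating the other unknown: ω₄ = r₂ω₂ sin(θ₂−θ₃) / [r₄ sin(θ₄−θ₃)].
Numerator sine = +0.96547; denominator sine = -0.61153.
Result = 0.1433·0.6283·(+0.96547) / (0.3472·(-0.61153)) = -0.40942 rad/s; magnitude 0.40942 rad/s.

0.409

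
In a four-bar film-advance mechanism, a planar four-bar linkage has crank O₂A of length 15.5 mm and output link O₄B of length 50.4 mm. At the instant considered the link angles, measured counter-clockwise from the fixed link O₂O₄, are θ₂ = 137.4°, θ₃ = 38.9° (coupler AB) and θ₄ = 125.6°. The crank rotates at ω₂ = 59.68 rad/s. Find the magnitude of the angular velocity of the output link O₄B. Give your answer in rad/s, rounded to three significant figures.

ω₂ = 59.68 rad/s
Differentiating the loop-closure r₂e^{iθ₂}+r₃e^{iθ₃}=r₁+r₄e^{iθ₄} gives r₂ω₂e^{iθ₂}+r₃ω₃e^{iθ₃}=r₄ω₄e^{iθ₄}.
Eliminating the other unknown: ω₄ = r₂ω₂ sin(θ₂−θ₃) / [r₄ sin(θ₄−θ₃)].
Numerator sine = +0.98902; denominator sine = +0.99834.
Result = 0.0155·59.68·(+0.98902) / (0.0504·(+0.99834)) = +18.183 rad/s; magnitude 18.183 rad/s.

18.2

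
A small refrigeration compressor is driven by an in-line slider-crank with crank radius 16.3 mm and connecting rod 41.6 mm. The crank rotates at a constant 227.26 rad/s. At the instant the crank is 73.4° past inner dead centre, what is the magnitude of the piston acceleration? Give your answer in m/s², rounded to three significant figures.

ω = 227.3 rad/s
x(θ) = r cosθ + √(L² − r² sin²θ); with ω constant, a = ω²·d²x/dθ².
d²x/dθ² = −r cosθ − r²(cos2θ)/√u − r⁴ sin²2θ/(4u^{3/2}),  u = L² − r² sin²θ = 0.00148656 m².
Substituting r = 0.0163 m, L = 0.0416 m, θ = 73.4°: d²x/dθ² = +0.0010171 m.
a = ω²·d²x/dθ² = (227.3)²·(+0.0010171) = +52.532 m/s²;  |a| = 52.532 m/s².

52.5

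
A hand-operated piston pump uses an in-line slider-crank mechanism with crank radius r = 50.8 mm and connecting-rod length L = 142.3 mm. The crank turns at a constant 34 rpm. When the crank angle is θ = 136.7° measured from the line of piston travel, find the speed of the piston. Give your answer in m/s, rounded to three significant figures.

0.0908

ω = 2π·34/60 = 3.56 rad/s
For an in-line slider-crank, x = r cosθ + √(L² − r² sin²θ), so v = −rω sinθ·[1 + r cosθ/√(L² − r² sin²θ)].
With r = 0.0508 m, L = 0.1423 m, θ = 136.7°: √(L² − r² sin²θ) = 0.13797 m.
v = −0.0508·3.56·0.68582·[1 + 0.0508·-0.72777/0.13797] = -0.090806 m/s.
|v| = 0.090806 m/s.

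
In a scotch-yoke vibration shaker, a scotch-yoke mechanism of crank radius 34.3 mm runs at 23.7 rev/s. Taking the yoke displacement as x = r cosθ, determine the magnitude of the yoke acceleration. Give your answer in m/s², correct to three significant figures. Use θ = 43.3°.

554

ω = 148.9 rad/s (from 23.7 rev/s).
x = r cosθ ⇒ ẍ = −rω² cosθ (ω constant).
|a| = rω²|cosθ| = 0.0343·(148.9)²·|cos 43.3°| = 553.54 m/s².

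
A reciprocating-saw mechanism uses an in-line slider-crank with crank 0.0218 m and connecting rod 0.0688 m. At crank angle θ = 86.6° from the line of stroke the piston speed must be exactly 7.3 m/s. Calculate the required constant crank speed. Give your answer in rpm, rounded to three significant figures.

3140

For an in-line slider-crank, |v_piston| = rω|sinθ|·[1 + r cosθ/√(L² − r² sin²θ)].
With r = 0.0218 m, L = 0.0688 m, θ = 86.6°: the bracketed kinematic factor |dx/dθ| = 0.022193 m.
ω = v/|dx/dθ| = 7.3/0.022193 = 328.94 rad/s.
N = 60ω/(2π) = 3141.1 rpm.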